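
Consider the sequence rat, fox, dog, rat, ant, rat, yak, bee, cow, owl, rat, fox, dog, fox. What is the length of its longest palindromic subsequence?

7

One longest palindromic subsequence is fox dog rat owl rat dog fox (positions 2,3,6,10,11,13,14); it reads the same forward and backward, and the interval DP gives dp[1][14] = 7.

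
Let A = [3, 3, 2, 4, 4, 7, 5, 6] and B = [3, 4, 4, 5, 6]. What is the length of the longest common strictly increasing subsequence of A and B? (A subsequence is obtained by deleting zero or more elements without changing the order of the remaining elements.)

4

A longest common strictly increasing subsequence is 3, 4, 5, 6 (length 4); it appears in order in both A and B, and no longer such subsequence exists.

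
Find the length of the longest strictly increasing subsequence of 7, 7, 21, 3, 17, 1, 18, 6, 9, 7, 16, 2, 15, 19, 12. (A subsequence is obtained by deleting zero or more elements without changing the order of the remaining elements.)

Let dp[i] be the longest increasing subsequence ending at position i. Then dp = [1, 1, 2, 1, 2, 1, 3, 2, 3, 3, 4, 2, 4, 5, 4].
The maximum is 5; one witness is 3, 6, 9, 16, 19 at positions 4,8,9,11,14.

5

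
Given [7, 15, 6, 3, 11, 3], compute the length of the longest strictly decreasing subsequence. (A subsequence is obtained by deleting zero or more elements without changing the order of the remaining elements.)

3

Scanning left to right, the best length ending at each element is: 7→1, 15→1, 6→2, 3→3, 11→2, 3→3.
So the longest decreasing subsequence has length 3, e.g. 7, 6, 3.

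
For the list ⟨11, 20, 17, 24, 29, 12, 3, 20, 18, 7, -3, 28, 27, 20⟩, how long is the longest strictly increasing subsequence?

One longest increasing subsequence is 11, 20, 24, 29 (positions 1,2,4,5), of length 4; no longer one exists.

4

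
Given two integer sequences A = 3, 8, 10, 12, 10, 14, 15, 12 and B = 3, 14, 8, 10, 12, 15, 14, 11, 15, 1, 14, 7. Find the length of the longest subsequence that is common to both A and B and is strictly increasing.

For each value that appears in both, track the longest common increasing run ending there.
The best achievable length is 6; one witness is 3, 8, 10, 12, 14, 15 (A-positions 1,2,3,4,6,7, B-positions 1,3,4,5,7,9).

6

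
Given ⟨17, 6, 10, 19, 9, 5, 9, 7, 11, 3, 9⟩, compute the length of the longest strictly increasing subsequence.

3

Let dp[i] be the longest increasing subsequence ending at position i. Then dp = [1, 1, 2, 3, 2, 1, 2, 2, 3, 1, 3].
The maximum is 3; one witness is 6, 10, 19 at positions 2,3,4.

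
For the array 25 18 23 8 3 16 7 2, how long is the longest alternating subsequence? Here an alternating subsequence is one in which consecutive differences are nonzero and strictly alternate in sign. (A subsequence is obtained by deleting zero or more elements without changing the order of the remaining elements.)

A longest alternating subsequence is 25, 18, 23, 8, 16, 7 (positions 1,2,3,4,6,7); its 5 consecutive differences strictly alternate in sign, and length 6 is optimal.

6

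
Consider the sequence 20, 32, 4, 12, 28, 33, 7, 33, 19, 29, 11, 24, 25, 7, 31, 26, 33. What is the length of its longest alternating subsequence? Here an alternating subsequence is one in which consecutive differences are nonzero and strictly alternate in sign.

14

A longest alternating subsequence is 20, 32, 4, 12, 7, 33, 19, 29, 11, 24, 7, 31, 26, 33 (positions 1,2,3,4,7,8,9,10,11,12,14,15,16,17); its 13 consecutive differences strictly alternate in sign, and length 14 is optimal.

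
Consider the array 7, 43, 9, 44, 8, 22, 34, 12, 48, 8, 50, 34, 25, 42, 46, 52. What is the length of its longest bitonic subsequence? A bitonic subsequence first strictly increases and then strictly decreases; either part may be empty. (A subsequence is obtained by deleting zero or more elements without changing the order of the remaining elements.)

One longest bitonic subsequence is 7, 9, 22, 34, 48, 50, 34, 25 (positions 1,3,6,7,9,11,12,13): it rises to 50 then falls. Length 8 is optimal.

8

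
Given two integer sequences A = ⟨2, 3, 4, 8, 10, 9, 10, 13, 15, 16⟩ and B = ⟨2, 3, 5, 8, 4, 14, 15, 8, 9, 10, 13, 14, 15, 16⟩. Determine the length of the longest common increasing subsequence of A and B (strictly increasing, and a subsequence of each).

A longest common strictly increasing subsequence is 2, 3, 4, 8, 9, 10, 13, 15, 16 (length 9); it appears in order in both A and B, and no longer such subsequence exists.

9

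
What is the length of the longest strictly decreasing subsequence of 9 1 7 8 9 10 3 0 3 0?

Let dp[i] be the longest decreasing subsequence ending at position i. Then dp = [1, 2, 2, 2, 1, 1, 3, 4, 3, 4].
The maximum is 4; one witness is 9, 7, 3, 0 at positions 1,3,7,8.

4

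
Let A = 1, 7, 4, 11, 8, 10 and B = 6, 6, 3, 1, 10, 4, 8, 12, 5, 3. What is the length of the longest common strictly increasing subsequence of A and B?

3

A longest common strictly increasing subsequence is 1, 4, 8 (length 3); it appears in order in both A and B, and no longer such subsequence exists.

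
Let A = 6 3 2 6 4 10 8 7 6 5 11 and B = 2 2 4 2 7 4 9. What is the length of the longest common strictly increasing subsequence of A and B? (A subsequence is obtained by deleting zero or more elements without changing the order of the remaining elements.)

3

For each value that appears in both, track the longest common increasing run ending there.
The best achievable length is 3; one witness is 2, 4, 7 (A-positions 3,5,8, B-positions 1,3,5).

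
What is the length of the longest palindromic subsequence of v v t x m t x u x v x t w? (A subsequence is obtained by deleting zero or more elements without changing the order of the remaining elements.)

7

One longest palindromic subsequence is txxuxxt (positions 3,4,7,8,9,11,12); it reads the same forward and backward, and the interval DP gives dp[1][13] = 7.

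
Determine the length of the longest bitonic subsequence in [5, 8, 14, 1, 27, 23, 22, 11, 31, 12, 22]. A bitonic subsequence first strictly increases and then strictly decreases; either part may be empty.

Let inc[i] be the LIS ending at i and dec[i] the longest strictly decreasing subsequence starting at i. inc = [1, 2, 3, 1, 4, 4, 4, 3, 5, 4, 5], dec = [2, 2, 2, 1, 4, 3, 2, 1, 2, 1, 1].
max_i inc[i]+dec[i]−1 = 7, with one witness 5, 8, 14, 27, 23, 22, 12.

7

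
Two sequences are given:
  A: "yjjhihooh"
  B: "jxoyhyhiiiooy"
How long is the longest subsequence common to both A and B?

5

Backtracking the LCS table gives one alignment: y (A1,B6) → h (A4,B7) → i (A5,B10) → o (A7,B11) → o (A8,B12).
So the longest common subsequence has length 5.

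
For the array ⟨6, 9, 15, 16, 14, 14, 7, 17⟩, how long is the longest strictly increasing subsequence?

5

Let dp[i] be the longest increasing subsequence ending at position i. Then dp = [1, 2, 3, 4, 3, 3, 2, 5].
The maximum is 5; one witness is 6, 9, 15, 16, 17 at positions 1,2,3,4,8.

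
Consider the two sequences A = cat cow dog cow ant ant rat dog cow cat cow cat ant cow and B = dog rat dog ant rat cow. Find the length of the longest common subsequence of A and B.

5

Backtracking the LCS table gives one alignment: dog (A3,B1) → rat (A7,B2) → dog (A8,B3) → ant (A13,B4) → cow (A14,B6).
So the longest common subsequence has length 5.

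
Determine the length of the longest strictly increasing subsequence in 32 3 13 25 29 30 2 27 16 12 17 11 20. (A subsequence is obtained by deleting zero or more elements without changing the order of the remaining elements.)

5

One longest increasing subsequence is 3, 13, 25, 29, 30 (positions 2,3,4,5,6), of length 5; no longer one exists.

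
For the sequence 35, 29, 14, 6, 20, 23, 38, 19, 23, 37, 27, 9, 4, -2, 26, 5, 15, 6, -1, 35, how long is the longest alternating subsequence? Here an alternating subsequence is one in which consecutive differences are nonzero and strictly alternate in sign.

11

Track the best alternating length ending on an up-step vs a down-step at each position: up/down = 1/1, 1/2, 1/2, 1/2, 3/2, 3/2, 3/1, 3/4, 5/4, 5/4, 5/6, 3/6, 1/6, 1/6, 7/6, 7/8, 9/8, 9/10, 7/10, 11/6.
The maximum over both is 11; one such subsequence is 35, 14, 20, 19, 23, 9, 26, 5, 15, 6, 35.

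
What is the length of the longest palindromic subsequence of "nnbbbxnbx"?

One longest palindromic subsequence is nbbbn (positions 2,3,4,5,7); it reads the same forward and backward, and the interval DP gives dp[1][9] = 5.

5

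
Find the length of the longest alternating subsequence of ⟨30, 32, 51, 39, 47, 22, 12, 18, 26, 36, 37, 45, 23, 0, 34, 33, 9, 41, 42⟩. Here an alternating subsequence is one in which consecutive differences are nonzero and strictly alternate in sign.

10

A longest alternating subsequence is 30, 51, 39, 47, 22, 26, 23, 34, 33, 41 (positions 1,3,4,5,6,9,13,15,16,18); its 9 consecutive differences strictly alternate in sign, and length 10 is optimal.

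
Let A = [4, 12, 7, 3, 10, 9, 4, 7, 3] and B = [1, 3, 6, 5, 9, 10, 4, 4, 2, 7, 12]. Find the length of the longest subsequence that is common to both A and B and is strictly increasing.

3

A longest common strictly increasing subsequence is 3, 4, 7 (length 3); it appears in order in both A and B, and no longer such subsequence exists.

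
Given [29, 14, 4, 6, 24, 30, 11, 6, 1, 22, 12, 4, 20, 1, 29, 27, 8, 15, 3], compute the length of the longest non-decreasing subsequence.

Let dp[i] be the longest non-decreasing subsequence ending at position i. Then dp = [1, 1, 1, 2, 3, 4, 3, 3, 1, 4, 4, 2, 5, 2, 6, 6, 4, 5, 3].
The maximum is 6; one witness is 4, 6, 11, 12, 20, 29 at positions 3,4,7,11,13,15.

6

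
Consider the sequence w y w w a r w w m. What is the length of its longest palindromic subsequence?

Using dp[i][j] = 2 + dp[i+1][j−1] if the ends match, else max(dp[i+1][j], dp[i][j−1]):
dp[1][9] = 5. A witness is wwrww at positions 3,4,6,7,8.

5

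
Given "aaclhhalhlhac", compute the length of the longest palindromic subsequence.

One longest palindromic subsequence is cahlhac (positions 3,7,9,10,11,12,13); it reads the same forward and backward, and the interval DP gives dp[1][13] = 7.

7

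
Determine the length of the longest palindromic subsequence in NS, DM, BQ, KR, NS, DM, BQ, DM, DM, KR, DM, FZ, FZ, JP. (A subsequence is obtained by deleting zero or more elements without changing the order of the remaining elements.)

Using dp[i][j] = 2 + dp[i+1][j−1] if the ends match, else max(dp[i+1][j], dp[i][j−1]):
dp[1][14] = 7. A witness is DM KR DM DM DM KR DM at positions 2,4,6,8,9,10,11.

7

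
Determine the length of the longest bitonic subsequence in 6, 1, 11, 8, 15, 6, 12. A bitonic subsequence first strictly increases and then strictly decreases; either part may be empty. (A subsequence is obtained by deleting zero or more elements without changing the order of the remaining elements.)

4

Let inc[i] be the LIS ending at i and dec[i] the longest strictly decreasing subsequence starting at i. inc = [1, 1, 2, 2, 3, 2, 3], dec = [2, 1, 3, 2, 2, 1, 1].
max_i inc[i]+dec[i]−1 = 4, with one witness 6, 11, 8, 6.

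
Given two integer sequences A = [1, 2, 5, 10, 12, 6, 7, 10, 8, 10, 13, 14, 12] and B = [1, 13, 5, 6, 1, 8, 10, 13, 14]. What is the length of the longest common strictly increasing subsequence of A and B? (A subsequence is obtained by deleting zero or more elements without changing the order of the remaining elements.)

7

A longest common strictly increasing subsequence is 1, 5, 6, 8, 10, 13, 14 (length 7); it appears in order in both A and B, and no longer such subsequence exists.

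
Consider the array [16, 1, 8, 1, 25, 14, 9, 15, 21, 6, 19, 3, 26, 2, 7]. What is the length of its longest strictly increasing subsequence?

Let dp[i] be the longest increasing subsequence ending at position i. Then dp = [1, 1, 2, 1, 3, 3, 3, 4, 5, 2, 5, 2, 6, 2, 3].
The maximum is 6; one witness is 1, 8, 14, 15, 21, 26 at positions 2,3,6,8,9,13.

6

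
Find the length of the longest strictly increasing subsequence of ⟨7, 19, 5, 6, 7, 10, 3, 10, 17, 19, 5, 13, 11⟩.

6

Let dp[i] be the longest increasing subsequence ending at position i. Then dp = [1, 2, 1, 2, 3, 4, 1, 4, 5, 6, 2, 5, 5].
The maximum is 6; one witness is 5, 6, 7, 10, 17, 19 at positions 3,4,5,6,9,10.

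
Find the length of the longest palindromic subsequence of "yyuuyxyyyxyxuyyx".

One longest palindromic subsequence is yyuyxyyyxyuyy (positions 1,2,3,5,6,7,8,9,10,11,13,14,15); it reads the same forward and backward, and the interval DP gives dp[1][16] = 13.

13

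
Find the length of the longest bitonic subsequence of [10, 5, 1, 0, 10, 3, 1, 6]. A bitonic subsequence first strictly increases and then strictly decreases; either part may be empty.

One longest bitonic subsequence is 10, 5, 3, 1 (positions 1,2,6,7): it rises to 10 then falls. Length 4 is optimal.

4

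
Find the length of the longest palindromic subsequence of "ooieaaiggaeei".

8

One longest palindromic subsequence is ieaggaei (positions 3,4,6,8,9,10,12,13); it reads the same forward and backward, and the interval DP gives dp[1][13] = 8.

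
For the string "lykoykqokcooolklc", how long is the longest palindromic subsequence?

9

One longest palindromic subsequence is lkoooookl (positions 1,3,4,8,11,12,13,15,16); it reads the same forward and backward, and the interval DP gives dp[1][17] = 9.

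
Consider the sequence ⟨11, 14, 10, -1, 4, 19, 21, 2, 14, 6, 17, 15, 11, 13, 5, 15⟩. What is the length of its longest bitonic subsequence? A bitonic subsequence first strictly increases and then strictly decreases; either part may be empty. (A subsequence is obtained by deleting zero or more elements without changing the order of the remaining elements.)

8

Let inc[i] be the LIS ending at i and dec[i] the longest strictly decreasing subsequence starting at i. inc = [1, 2, 1, 1, 2, 3, 4, 2, 3, 3, 4, 4, 4, 5, 3, 6], dec = [4, 4, 3, 1, 2, 5, 5, 1, 3, 2, 4, 3, 2, 2, 1, 1].
max_i inc[i]+dec[i]−1 = 8, with one witness 11, 14, 19, 21, 17, 15, 13, 5.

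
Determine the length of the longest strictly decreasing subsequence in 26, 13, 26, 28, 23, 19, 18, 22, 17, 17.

One longest decreasing subsequence is 26, 23, 19, 18, 17 (positions 1,5,6,7,9), of length 5; no longer one exists.

5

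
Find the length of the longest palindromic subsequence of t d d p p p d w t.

One longest palindromic subsequence is tdpppdt (positions 1,3,4,5,6,7,9); it reads the same forward and backward, and the interval DP gives dp[1][9] = 7.

7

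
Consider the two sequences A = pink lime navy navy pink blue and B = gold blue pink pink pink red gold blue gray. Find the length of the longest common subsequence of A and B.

3

A longest common subsequence is pink, pink, blue (length 3); the LCS DP confirms no longer common subsequence exists.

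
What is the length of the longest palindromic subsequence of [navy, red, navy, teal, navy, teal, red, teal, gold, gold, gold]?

One longest palindromic subsequence is red teal navy teal red (positions 2,4,5,6,7); it reads the same forward and backward, and the interval DP gives dp[1][11] = 5.

5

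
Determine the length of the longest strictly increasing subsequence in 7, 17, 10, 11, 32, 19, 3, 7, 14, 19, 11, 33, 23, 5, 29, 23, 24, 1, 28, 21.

One longest increasing subsequence is 7, 10, 11, 14, 19, 23, 24, 28 (positions 1,3,4,9,10,13,17,19), of length 8; no longer one exists.

8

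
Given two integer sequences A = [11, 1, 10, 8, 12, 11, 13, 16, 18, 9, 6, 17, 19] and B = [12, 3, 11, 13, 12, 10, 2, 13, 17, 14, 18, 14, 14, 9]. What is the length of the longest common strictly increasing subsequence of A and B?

4

A longest common strictly increasing subsequence is 11, 12, 13, 17 (length 4); it appears in order in both A and B, and no longer such subsequence exists.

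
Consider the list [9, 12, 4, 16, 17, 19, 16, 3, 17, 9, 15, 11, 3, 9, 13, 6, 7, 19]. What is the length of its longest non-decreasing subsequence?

Let dp[i] be the longest non-decreasing subsequence ending at position i. Then dp = [1, 2, 1, 3, 4, 5, 4, 1, 5, 2, 3, 3, 2, 3, 4, 3, 4, 6].
The maximum is 6; one witness is 9, 12, 16, 17, 19, 19 at positions 1,2,4,5,6,18.

6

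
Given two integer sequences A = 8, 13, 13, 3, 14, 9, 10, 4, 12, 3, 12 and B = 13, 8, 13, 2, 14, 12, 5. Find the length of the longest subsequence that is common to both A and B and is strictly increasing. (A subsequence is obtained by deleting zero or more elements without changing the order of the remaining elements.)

A longest common strictly increasing subsequence is 8, 13, 14 (length 3); it appears in order in both A and B, and no longer such subsequence exists.

3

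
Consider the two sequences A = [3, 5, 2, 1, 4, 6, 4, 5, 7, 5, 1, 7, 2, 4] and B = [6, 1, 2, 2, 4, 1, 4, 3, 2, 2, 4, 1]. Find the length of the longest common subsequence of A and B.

Backtracking the LCS table gives one alignment: 2 (A3,B4) → 1 (A4,B6) → 4 (A5,B7) → 4 (A7,B11) → 1 (A11,B12).
So the longest common subsequence has length 5.

5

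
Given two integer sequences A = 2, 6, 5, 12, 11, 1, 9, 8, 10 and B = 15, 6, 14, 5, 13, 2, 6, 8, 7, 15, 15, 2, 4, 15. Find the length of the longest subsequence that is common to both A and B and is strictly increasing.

3

A longest common strictly increasing subsequence is 2, 6, 8 (length 3); it appears in order in both A and B, and no longer such subsequence exists.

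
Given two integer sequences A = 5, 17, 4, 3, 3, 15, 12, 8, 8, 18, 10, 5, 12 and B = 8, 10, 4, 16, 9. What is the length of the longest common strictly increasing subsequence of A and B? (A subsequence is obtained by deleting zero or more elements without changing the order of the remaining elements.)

2

For each value that appears in both, track the longest common increasing run ending there.
The best achievable length is 2; one witness is 8, 10 (A-positions 8,11, B-positions 1,2).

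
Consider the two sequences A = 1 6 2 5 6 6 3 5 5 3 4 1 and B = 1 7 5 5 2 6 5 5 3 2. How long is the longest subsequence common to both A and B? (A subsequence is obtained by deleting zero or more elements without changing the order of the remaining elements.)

Backtracking the LCS table gives one alignment: 1 (A1,B1) → 2 (A3,B5) → 6 (A6,B6) → 5 (A8,B7) → 5 (A9,B8) → 3 (A10,B9).
So the longest common subsequence has length 6.

6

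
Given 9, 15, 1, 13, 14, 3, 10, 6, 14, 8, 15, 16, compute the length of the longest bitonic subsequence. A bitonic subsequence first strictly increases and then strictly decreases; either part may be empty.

6

Let inc[i] be the LIS ending at i and dec[i] the longest strictly decreasing subsequence starting at i. inc = [1, 2, 1, 2, 3, 2, 3, 3, 4, 4, 5, 6], dec = [2, 4, 1, 3, 3, 1, 2, 1, 2, 1, 1, 1].
max_i inc[i]+dec[i]−1 = 6, with one witness 1, 3, 10, 14, 15, 16.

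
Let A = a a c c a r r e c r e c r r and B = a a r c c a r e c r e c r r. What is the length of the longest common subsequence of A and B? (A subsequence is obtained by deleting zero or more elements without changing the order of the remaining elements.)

13

Backtracking the LCS table gives one alignment: a (A1,B1) → a (A2,B2) → c (A3,B4) → c (A4,B5) → a (A5,B6) → r (A7,B7) → e (A8,B8) → c (A9,B9) → r (A10,B10) → e (A11,B11) → c (A12,B12) → r (A13,B13) → r (A14,B14).
So the longest common subsequence has length 13.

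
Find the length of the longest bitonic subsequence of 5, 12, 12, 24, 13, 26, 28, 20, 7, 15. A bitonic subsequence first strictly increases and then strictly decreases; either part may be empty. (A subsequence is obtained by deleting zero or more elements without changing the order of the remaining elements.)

One longest bitonic subsequence is 5, 12, 24, 26, 28, 20, 15 (positions 1,2,4,6,7,8,10): it rises to 28 then falls. Length 7 is optimal.

7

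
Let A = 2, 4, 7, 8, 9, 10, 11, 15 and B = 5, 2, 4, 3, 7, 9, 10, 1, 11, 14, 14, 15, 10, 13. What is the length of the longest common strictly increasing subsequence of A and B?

7

For each value that appears in both, track the longest common increasing run ending there.
The best achievable length is 7; one witness is 2, 4, 7, 9, 10, 11, 15 (A-positions 1,2,3,5,6,7,8, B-positions 2,3,5,6,7,9,12).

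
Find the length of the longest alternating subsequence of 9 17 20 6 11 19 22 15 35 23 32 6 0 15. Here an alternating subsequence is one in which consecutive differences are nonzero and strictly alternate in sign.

Track the best alternating length ending on an up-step vs a down-step at each position: up/down = 1/1, 2/1, 2/1, 1/3, 4/3, 4/3, 4/1, 4/5, 6/1, 6/7, 8/7, 1/9, 1/9, 10/9.
The maximum over both is 10; one such subsequence is 9, 17, 6, 19, 15, 35, 23, 32, 6, 15.

10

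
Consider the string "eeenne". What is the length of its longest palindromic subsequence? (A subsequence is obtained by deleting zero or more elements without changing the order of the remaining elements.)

Using dp[i][j] = 2 + dp[i+1][j−1] if the ends match, else max(dp[i+1][j], dp[i][j−1]):
dp[1][6] = 4. A witness is enne at positions 1,4,5,6.

4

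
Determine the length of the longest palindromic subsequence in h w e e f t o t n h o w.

Using dp[i][j] = 2 + dp[i+1][j−1] if the ends match, else max(dp[i+1][j], dp[i][j−1]):
dp[1][12] = 5. A witness is wohow at positions 2,7,10,11,12.

5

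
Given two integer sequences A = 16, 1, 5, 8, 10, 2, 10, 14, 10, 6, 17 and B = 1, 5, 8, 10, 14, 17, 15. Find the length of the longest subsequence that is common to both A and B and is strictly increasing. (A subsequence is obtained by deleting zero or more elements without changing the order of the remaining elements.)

For each value that appears in both, track the longest common increasing run ending there.
The best achievable length is 6; one witness is 1, 5, 8, 10, 14, 17 (A-positions 2,3,4,5,8,11, B-positions 1,2,3,4,5,6).

6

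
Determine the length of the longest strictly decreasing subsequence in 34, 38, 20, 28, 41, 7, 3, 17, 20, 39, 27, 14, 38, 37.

4

Let dp[i] be the longest decreasing subsequence ending at position i. Then dp = [1, 1, 2, 2, 1, 3, 4, 3, 3, 2, 3, 4, 3, 4].
The maximum is 4; one witness is 34, 20, 7, 3 at positions 1,3,6,7.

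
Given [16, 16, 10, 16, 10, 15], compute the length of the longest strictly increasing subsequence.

2

Let dp[i] be the longest increasing subsequence ending at position i. Then dp = [1, 1, 1, 2, 1, 2].
The maximum is 2; one witness is 10, 16 at positions 3,4.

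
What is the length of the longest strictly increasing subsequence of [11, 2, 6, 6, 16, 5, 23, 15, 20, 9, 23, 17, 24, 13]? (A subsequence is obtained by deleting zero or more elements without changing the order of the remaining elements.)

Let dp[i] be the longest increasing subsequence ending at position i. Then dp = [1, 1, 2, 2, 3, 2, 4, 3, 4, 3, 5, 4, 6, 4].
The maximum is 6; one witness is 2, 6, 16, 20, 23, 24 at positions 2,3,5,9,11,13.

6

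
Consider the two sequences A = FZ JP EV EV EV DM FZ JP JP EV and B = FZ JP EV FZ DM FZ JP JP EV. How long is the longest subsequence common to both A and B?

8

A longest common subsequence is FZ, JP, EV, DM, FZ, JP, JP, EV (length 8); the LCS DP confirms no longer common subsequence exists.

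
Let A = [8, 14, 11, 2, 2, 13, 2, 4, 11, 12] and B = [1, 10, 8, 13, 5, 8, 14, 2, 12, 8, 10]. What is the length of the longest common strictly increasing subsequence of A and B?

A longest common strictly increasing subsequence is 8, 13 (length 2); it appears in order in both A and B, and no longer such subsequence exists.

2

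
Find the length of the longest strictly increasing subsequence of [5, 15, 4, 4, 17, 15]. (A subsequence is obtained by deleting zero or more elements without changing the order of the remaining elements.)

Let dp[i] be the longest increasing subsequence ending at position i. Then dp = [1, 2, 1, 1, 3, 2].
The maximum is 3; one witness is 5, 15, 17 at positions 1,2,5.

3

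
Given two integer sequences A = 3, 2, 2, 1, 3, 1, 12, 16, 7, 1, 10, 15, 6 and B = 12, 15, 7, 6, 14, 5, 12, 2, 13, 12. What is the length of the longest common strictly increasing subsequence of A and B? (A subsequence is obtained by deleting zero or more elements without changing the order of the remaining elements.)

For each value that appears in both, track the longest common increasing run ending there.
The best achievable length is 2; one witness is 12, 15 (A-positions 7,12, B-positions 1,2).

2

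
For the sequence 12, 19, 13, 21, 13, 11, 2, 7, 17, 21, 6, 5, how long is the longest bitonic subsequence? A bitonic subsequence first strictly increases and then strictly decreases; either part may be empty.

8

Let inc[i] be the LIS ending at i and dec[i] the longest strictly decreasing subsequence starting at i. inc = [1, 2, 2, 3, 2, 1, 1, 2, 3, 4, 2, 2], dec = [5, 6, 5, 6, 5, 4, 1, 3, 3, 3, 2, 1].
max_i inc[i]+dec[i]−1 = 8, with one witness 12, 19, 21, 13, 11, 7, 6, 5.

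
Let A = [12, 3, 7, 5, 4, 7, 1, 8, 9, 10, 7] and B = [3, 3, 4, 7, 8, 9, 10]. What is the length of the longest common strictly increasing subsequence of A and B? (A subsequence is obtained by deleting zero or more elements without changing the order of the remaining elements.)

For each value that appears in both, track the longest common increasing run ending there.
The best achievable length is 6; one witness is 3, 4, 7, 8, 9, 10 (A-positions 2,5,6,8,9,10, B-positions 1,3,4,5,6,7).

6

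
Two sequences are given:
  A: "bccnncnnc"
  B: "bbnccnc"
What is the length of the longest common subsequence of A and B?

Backtracking the LCS table gives one alignment: b (A1,B2) → c (A3,B4) → c (A6,B5) → n (A8,B6) → c (A9,B7).
So the longest common subsequence has length 5.

5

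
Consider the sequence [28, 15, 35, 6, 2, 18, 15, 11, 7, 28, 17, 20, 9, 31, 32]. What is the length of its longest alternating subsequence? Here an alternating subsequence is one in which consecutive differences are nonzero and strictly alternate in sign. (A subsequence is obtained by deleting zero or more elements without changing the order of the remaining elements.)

11

A longest alternating subsequence is 28, 15, 35, 6, 18, 15, 28, 17, 20, 9, 31 (positions 1,2,3,4,6,7,10,11,12,13,14); its 10 consecutive differences strictly alternate in sign, and length 11 is optimal.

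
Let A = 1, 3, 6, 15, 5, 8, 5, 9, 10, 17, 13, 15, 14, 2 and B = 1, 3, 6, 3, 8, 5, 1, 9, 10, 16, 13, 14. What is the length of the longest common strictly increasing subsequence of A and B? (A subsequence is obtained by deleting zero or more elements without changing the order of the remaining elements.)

8

A longest common strictly increasing subsequence is 1, 3, 6, 8, 9, 10, 13, 14 (length 8); it appears in order in both A and B, and no longer such subsequence exists.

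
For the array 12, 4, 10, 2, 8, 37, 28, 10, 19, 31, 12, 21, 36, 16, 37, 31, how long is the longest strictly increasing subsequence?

7

One longest increasing subsequence is 4, 8, 10, 19, 31, 36, 37 (positions 2,5,8,9,10,13,15), of length 7; no longer one exists.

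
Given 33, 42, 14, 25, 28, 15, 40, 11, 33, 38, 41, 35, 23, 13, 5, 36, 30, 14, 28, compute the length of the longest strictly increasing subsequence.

6

Scanning left to right, the best length ending at each element is: 33→1, 42→2, 14→1, 25→2, 28→3, 15→2, 40→4, 11→1, 33→4, 38→5, 41→6, 35→5, 23→3, 13→2, 5→1, 36→6, 30→4, 14→3, 28→4.
So the longest increasing subsequence has length 6, e.g. 14, 25, 28, 33, 38, 41.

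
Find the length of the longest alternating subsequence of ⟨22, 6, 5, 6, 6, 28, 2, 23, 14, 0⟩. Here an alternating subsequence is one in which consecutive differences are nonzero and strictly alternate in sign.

6

A longest alternating subsequence is 22, 5, 6, 2, 23, 14 (positions 1,3,4,7,8,9); its 5 consecutive differences strictly alternate in sign, and length 6 is optimal.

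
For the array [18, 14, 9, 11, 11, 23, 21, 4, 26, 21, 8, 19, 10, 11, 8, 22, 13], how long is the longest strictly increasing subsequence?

Let dp[i] be the longest increasing subsequence ending at position i. Then dp = [1, 1, 1, 2, 2, 3, 3, 1, 4, 3, 2, 3, 3, 4, 2, 5, 5].
The maximum is 5; one witness is 4, 8, 10, 11, 22 at positions 8,11,13,14,16.

5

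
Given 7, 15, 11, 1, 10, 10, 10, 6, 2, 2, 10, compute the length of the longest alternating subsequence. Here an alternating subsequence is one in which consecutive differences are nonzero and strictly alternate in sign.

A longest alternating subsequence is 7, 15, 1, 10, 6, 10 (positions 1,2,4,5,8,11); its 5 consecutive differences strictly alternate in sign, and length 6 is optimal.

6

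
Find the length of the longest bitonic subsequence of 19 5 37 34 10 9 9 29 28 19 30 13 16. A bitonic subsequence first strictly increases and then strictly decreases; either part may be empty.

7

One longest bitonic subsequence is 19, 37, 34, 29, 28, 19, 16 (positions 1,3,4,8,9,10,13): it rises to 37 then falls. Length 7 is optimal.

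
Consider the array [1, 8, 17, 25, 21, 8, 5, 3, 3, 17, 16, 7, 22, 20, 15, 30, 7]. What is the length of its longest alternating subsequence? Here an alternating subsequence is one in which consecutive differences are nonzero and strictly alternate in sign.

9

A longest alternating subsequence is 1, 17, 8, 17, 16, 22, 20, 30, 7 (positions 1,3,6,10,11,13,14,16,17); its 8 consecutive differences strictly alternate in sign, and length 9 is optimal.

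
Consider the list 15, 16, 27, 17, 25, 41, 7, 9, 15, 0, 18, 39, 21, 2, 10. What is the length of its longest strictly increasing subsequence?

5

One longest increasing subsequence is 15, 16, 17, 25, 41 (positions 1,2,4,5,6), of length 5; no longer one exists.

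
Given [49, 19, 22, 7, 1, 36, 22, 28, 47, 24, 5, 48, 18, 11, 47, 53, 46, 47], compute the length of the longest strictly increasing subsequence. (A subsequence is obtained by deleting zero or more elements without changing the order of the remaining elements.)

One longest increasing subsequence is 19, 22, 36, 47, 48, 53 (positions 2,3,6,9,12,16), of length 6; no longer one exists.

6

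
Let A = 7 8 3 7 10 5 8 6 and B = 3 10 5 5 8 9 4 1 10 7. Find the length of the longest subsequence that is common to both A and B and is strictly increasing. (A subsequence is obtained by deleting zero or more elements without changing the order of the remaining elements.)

For each value that appears in both, track the longest common increasing run ending there.
The best achievable length is 3; one witness is 3, 5, 8 (A-positions 3,6,7, B-positions 1,3,5).

3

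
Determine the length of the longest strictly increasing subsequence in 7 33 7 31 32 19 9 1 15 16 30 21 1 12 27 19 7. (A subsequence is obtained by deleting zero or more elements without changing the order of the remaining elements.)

One longest increasing subsequence is 7, 9, 15, 16, 21, 27 (positions 1,7,9,10,12,15), of length 6; no longer one exists.

6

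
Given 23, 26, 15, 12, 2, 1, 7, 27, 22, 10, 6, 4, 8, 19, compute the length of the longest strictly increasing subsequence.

Scanning left to right, the best length ending at each element is: 23→1, 26→2, 15→1, 12→1, 2→1, 1→1, 7→2, 27→3, 22→3, 10→3, 6→2, 4→2, 8→3, 19→4.
So the longest increasing subsequence has length 4, e.g. 2, 7, 10, 19.

4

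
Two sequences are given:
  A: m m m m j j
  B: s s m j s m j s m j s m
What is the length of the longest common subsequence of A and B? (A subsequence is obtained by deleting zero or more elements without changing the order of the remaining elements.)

A longest common subsequence is mmmm (length 4); the LCS DP confirms no longer common subsequence exists.

4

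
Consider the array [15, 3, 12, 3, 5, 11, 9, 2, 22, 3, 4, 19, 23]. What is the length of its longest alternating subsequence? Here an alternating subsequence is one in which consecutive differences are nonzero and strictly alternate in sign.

A longest alternating subsequence is 15, 3, 12, 3, 11, 9, 22, 3, 4 (positions 1,2,3,4,6,7,9,10,11); its 8 consecutive differences strictly alternate in sign, and length 9 is optimal.

9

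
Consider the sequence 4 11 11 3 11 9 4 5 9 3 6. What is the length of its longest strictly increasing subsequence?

4

One longest increasing subsequence is 3, 4, 5, 9 (positions 4,7,8,9), of length 4; no longer one exists.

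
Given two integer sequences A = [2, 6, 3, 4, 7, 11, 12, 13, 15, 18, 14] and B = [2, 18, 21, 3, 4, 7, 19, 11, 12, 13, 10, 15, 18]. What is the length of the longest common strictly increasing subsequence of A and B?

For each value that appears in both, track the longest common increasing run ending there.
The best achievable length is 9; one witness is 2, 3, 4, 7, 11, 12, 13, 15, 18 (A-positions 1,3,4,5,6,7,8,9,10, B-positions 1,4,5,6,8,9,10,12,13).

9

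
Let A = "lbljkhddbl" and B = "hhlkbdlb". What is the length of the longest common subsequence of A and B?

Backtracking the LCS table gives one alignment: l (A1,B3) → b (A2,B5) → l (A3,B7) → b (A9,B8).
So the longest common subsequence has length 4.

4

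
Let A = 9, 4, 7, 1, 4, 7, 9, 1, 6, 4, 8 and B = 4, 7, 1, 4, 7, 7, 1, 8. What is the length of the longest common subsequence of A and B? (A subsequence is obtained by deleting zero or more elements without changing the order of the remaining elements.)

7

A longest common subsequence is 4, 7, 1, 4, 7, 1, 8 (length 7); the LCS DP confirms no longer common subsequence exists.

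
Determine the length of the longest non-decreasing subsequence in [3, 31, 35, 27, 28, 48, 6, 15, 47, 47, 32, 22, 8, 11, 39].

5

Let dp[i] be the longest non-decreasing subsequence ending at position i. Then dp = [1, 2, 3, 2, 3, 4, 2, 3, 4, 5, 4, 4, 3, 4, 5].
The maximum is 5; one witness is 3, 31, 35, 47, 47 at positions 1,2,3,9,10.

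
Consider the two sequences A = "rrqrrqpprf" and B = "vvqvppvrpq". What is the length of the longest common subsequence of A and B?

4

Backtracking the LCS table gives one alignment: q (A3,B3) → p (A7,B5) → p (A8,B6) → r (A9,B8).
So the longest common subsequence has length 4.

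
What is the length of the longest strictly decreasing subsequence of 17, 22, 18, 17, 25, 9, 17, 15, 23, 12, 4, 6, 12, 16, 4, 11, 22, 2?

Let dp[i] be the longest decreasing subsequence ending at position i. Then dp = [1, 1, 2, 3, 1, 4, 3, 4, 2, 5, 6, 6, 5, 4, 7, 6, 3, 8].
The maximum is 8; one witness is 22, 18, 17, 15, 12, 6, 4, 2 at positions 2,3,4,8,10,12,15,18.

8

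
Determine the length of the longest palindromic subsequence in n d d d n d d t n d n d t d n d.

12

One longest palindromic subsequence is ndddnddndddn (positions 1,2,3,4,5,6,7,9,10,12,14,15); it reads the same forward and backward, and the interval DP gives dp[1][16] = 12.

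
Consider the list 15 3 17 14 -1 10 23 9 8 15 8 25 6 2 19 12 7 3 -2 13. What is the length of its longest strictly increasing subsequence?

Let dp[i] be the longest increasing subsequence ending at position i. Then dp = [1, 1, 2, 2, 1, 2, 3, 2, 2, 3, 2, 4, 2, 2, 4, 3, 3, 3, 1, 4].
The maximum is 4; one witness is 15, 17, 23, 25 at positions 1,3,7,12.

4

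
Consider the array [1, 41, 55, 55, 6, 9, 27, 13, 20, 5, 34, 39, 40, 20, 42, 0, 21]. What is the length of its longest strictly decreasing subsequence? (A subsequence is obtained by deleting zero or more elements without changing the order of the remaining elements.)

5

One longest decreasing subsequence is 41, 27, 13, 5, 0 (positions 2,7,8,10,16), of length 5; no longer one exists.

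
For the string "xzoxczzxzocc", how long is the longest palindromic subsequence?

One longest palindromic subsequence is oxzzxo (positions 3,4,6,7,8,10); it reads the same forward and backward, and the interval DP gives dp[1][12] = 6.

6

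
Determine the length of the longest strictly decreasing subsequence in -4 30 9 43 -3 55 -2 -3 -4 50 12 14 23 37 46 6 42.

Scanning left to right, the best length ending at each element is: -4→1, 30→1, 9→2, 43→1, -3→3, 55→1, -2→3, -3→4, -4→5, 50→2, 12→3, 14→3, 23→3, 37→3, 46→3, 6→4, 42→4.
So the longest decreasing subsequence has length 5, e.g. 30, 9, -2, -3, -4.

5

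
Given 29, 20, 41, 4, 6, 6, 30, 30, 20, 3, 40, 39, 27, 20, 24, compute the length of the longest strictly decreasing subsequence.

5

Let dp[i] be the longest decreasing subsequence ending at position i. Then dp = [1, 2, 1, 3, 3, 3, 2, 2, 3, 4, 2, 3, 4, 5, 5].
The maximum is 5; one witness is 41, 40, 39, 27, 20 at positions 3,11,12,13,14.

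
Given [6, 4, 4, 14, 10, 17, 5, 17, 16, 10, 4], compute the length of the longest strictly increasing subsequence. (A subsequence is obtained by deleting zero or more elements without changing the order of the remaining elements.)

3

Let dp[i] be the longest increasing subsequence ending at position i. Then dp = [1, 1, 1, 2, 2, 3, 2, 3, 3, 3, 1].
The maximum is 3; one witness is 6, 14, 17 at positions 1,4,6.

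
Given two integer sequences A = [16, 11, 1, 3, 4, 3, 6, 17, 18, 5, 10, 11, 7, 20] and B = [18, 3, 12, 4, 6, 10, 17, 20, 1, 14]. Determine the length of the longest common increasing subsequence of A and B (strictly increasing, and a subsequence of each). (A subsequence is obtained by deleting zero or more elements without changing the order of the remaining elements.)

For each value that appears in both, track the longest common increasing run ending there.
The best achievable length is 5; one witness is 3, 4, 6, 10, 20 (A-positions 4,5,7,11,14, B-positions 2,4,5,6,8).

5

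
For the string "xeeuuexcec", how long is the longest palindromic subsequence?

6

One longest palindromic subsequence is eeuuee (positions 2,3,4,5,6,9); it reads the same forward and backward, and the interval DP gives dp[1][10] = 6.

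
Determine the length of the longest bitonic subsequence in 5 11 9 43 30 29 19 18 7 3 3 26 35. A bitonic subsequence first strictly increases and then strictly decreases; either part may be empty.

9

One longest bitonic subsequence is 5, 11, 43, 30, 29, 19, 18, 7, 3 (positions 1,2,4,5,6,7,8,9,11): it rises to 43 then falls. Length 9 is optimal.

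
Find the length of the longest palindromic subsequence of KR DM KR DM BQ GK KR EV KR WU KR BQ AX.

One longest palindromic subsequence is BQ KR WU KR BQ (positions 5,7,10,11,12); it reads the same forward and backward, and the interval DP gives dp[1][13] = 5.

5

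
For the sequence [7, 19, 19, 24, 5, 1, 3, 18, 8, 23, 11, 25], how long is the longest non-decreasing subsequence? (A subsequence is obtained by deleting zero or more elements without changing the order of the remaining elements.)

One longest non-decreasing subsequence is 7, 19, 19, 24, 25 (positions 1,2,3,4,12), of length 5; no longer one exists.

5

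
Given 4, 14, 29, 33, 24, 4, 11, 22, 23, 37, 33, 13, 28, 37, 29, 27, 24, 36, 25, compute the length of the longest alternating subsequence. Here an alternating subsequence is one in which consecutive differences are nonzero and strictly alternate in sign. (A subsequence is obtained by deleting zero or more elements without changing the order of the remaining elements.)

9

Track the best alternating length ending on an up-step vs a down-step at each position: up/down = 1/1, 2/1, 2/1, 2/1, 2/3, 1/3, 4/3, 4/3, 4/3, 4/1, 4/5, 4/5, 6/5, 6/1, 6/7, 6/7, 6/7, 8/7, 8/9.
The maximum over both is 9; one such subsequence is 4, 29, 24, 37, 33, 37, 29, 36, 25.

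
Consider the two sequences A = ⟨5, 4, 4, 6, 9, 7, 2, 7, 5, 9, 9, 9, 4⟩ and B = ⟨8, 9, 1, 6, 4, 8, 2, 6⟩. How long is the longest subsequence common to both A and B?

Backtracking the LCS table gives one alignment: 4 (A2,B5) → 6 (A4,B8).
So the longest common subsequence has length 2.

2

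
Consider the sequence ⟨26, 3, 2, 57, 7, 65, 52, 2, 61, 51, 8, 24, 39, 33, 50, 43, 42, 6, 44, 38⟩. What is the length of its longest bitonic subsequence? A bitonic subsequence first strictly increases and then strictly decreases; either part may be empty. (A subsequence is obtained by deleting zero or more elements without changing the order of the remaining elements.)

9

One longest bitonic subsequence is 26, 57, 65, 61, 51, 50, 43, 42, 38 (positions 1,4,6,9,10,15,16,17,20): it rises to 65 then falls. Length 9 is optimal.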